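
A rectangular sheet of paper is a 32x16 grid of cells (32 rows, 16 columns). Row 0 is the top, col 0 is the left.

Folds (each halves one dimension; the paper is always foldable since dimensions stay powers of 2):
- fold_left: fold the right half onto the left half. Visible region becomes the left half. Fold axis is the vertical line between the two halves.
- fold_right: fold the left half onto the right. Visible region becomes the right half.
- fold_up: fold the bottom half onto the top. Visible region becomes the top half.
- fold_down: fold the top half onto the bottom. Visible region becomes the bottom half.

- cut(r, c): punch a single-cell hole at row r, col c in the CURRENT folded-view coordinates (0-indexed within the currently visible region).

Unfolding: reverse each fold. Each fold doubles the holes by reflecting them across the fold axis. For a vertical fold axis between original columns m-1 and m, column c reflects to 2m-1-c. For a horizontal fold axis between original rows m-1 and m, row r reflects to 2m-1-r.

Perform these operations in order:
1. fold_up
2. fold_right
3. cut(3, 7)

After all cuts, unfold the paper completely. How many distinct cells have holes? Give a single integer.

Op 1 fold_up: fold axis h@16; visible region now rows[0,16) x cols[0,16) = 16x16
Op 2 fold_right: fold axis v@8; visible region now rows[0,16) x cols[8,16) = 16x8
Op 3 cut(3, 7): punch at orig (3,15); cuts so far [(3, 15)]; region rows[0,16) x cols[8,16) = 16x8
Unfold 1 (reflect across v@8): 2 holes -> [(3, 0), (3, 15)]
Unfold 2 (reflect across h@16): 4 holes -> [(3, 0), (3, 15), (28, 0), (28, 15)]

Answer: 4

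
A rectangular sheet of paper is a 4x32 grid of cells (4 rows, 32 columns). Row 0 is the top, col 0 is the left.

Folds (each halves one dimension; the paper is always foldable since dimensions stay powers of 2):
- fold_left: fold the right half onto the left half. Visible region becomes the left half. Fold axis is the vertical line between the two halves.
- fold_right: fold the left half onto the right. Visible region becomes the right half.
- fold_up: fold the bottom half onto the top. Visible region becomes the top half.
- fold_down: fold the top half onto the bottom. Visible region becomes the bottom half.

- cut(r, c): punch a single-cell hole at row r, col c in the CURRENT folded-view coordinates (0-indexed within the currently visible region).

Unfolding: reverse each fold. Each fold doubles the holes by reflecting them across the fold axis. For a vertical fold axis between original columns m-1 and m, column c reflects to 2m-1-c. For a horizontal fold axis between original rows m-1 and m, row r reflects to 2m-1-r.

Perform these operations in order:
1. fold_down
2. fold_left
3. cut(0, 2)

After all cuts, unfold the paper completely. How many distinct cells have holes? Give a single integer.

Answer: 4

Derivation:
Op 1 fold_down: fold axis h@2; visible region now rows[2,4) x cols[0,32) = 2x32
Op 2 fold_left: fold axis v@16; visible region now rows[2,4) x cols[0,16) = 2x16
Op 3 cut(0, 2): punch at orig (2,2); cuts so far [(2, 2)]; region rows[2,4) x cols[0,16) = 2x16
Unfold 1 (reflect across v@16): 2 holes -> [(2, 2), (2, 29)]
Unfold 2 (reflect across h@2): 4 holes -> [(1, 2), (1, 29), (2, 2), (2, 29)]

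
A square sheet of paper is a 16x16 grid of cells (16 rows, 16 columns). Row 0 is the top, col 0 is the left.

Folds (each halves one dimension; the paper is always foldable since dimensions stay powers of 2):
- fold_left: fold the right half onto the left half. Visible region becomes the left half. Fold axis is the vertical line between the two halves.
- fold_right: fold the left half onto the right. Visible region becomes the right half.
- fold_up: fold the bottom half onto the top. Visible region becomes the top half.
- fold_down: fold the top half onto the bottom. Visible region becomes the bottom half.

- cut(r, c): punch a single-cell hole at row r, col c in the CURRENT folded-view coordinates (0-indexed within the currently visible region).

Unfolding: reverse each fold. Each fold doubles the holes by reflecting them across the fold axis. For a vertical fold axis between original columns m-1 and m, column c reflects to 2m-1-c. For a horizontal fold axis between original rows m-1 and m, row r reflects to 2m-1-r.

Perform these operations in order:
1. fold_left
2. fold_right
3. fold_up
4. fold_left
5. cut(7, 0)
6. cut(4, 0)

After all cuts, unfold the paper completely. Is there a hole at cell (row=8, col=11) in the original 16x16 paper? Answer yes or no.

Op 1 fold_left: fold axis v@8; visible region now rows[0,16) x cols[0,8) = 16x8
Op 2 fold_right: fold axis v@4; visible region now rows[0,16) x cols[4,8) = 16x4
Op 3 fold_up: fold axis h@8; visible region now rows[0,8) x cols[4,8) = 8x4
Op 4 fold_left: fold axis v@6; visible region now rows[0,8) x cols[4,6) = 8x2
Op 5 cut(7, 0): punch at orig (7,4); cuts so far [(7, 4)]; region rows[0,8) x cols[4,6) = 8x2
Op 6 cut(4, 0): punch at orig (4,4); cuts so far [(4, 4), (7, 4)]; region rows[0,8) x cols[4,6) = 8x2
Unfold 1 (reflect across v@6): 4 holes -> [(4, 4), (4, 7), (7, 4), (7, 7)]
Unfold 2 (reflect across h@8): 8 holes -> [(4, 4), (4, 7), (7, 4), (7, 7), (8, 4), (8, 7), (11, 4), (11, 7)]
Unfold 3 (reflect across v@4): 16 holes -> [(4, 0), (4, 3), (4, 4), (4, 7), (7, 0), (7, 3), (7, 4), (7, 7), (8, 0), (8, 3), (8, 4), (8, 7), (11, 0), (11, 3), (11, 4), (11, 7)]
Unfold 4 (reflect across v@8): 32 holes -> [(4, 0), (4, 3), (4, 4), (4, 7), (4, 8), (4, 11), (4, 12), (4, 15), (7, 0), (7, 3), (7, 4), (7, 7), (7, 8), (7, 11), (7, 12), (7, 15), (8, 0), (8, 3), (8, 4), (8, 7), (8, 8), (8, 11), (8, 12), (8, 15), (11, 0), (11, 3), (11, 4), (11, 7), (11, 8), (11, 11), (11, 12), (11, 15)]
Holes: [(4, 0), (4, 3), (4, 4), (4, 7), (4, 8), (4, 11), (4, 12), (4, 15), (7, 0), (7, 3), (7, 4), (7, 7), (7, 8), (7, 11), (7, 12), (7, 15), (8, 0), (8, 3), (8, 4), (8, 7), (8, 8), (8, 11), (8, 12), (8, 15), (11, 0), (11, 3), (11, 4), (11, 7), (11, 8), (11, 11), (11, 12), (11, 15)]

Answer: yes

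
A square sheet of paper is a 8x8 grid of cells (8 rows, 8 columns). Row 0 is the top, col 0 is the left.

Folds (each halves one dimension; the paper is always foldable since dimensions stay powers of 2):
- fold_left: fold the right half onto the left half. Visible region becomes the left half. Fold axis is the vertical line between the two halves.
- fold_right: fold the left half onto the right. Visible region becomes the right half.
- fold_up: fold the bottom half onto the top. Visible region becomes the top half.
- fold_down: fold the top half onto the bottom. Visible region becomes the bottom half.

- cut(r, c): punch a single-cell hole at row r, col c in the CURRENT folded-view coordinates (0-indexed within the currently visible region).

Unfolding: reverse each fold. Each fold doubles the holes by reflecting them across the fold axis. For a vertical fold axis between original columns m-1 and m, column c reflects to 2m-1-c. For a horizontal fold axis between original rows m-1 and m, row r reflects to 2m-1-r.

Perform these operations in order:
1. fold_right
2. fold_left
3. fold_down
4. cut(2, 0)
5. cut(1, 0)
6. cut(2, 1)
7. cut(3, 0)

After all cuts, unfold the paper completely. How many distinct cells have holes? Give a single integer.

Op 1 fold_right: fold axis v@4; visible region now rows[0,8) x cols[4,8) = 8x4
Op 2 fold_left: fold axis v@6; visible region now rows[0,8) x cols[4,6) = 8x2
Op 3 fold_down: fold axis h@4; visible region now rows[4,8) x cols[4,6) = 4x2
Op 4 cut(2, 0): punch at orig (6,4); cuts so far [(6, 4)]; region rows[4,8) x cols[4,6) = 4x2
Op 5 cut(1, 0): punch at orig (5,4); cuts so far [(5, 4), (6, 4)]; region rows[4,8) x cols[4,6) = 4x2
Op 6 cut(2, 1): punch at orig (6,5); cuts so far [(5, 4), (6, 4), (6, 5)]; region rows[4,8) x cols[4,6) = 4x2
Op 7 cut(3, 0): punch at orig (7,4); cuts so far [(5, 4), (6, 4), (6, 5), (7, 4)]; region rows[4,8) x cols[4,6) = 4x2
Unfold 1 (reflect across h@4): 8 holes -> [(0, 4), (1, 4), (1, 5), (2, 4), (5, 4), (6, 4), (6, 5), (7, 4)]
Unfold 2 (reflect across v@6): 16 holes -> [(0, 4), (0, 7), (1, 4), (1, 5), (1, 6), (1, 7), (2, 4), (2, 7), (5, 4), (5, 7), (6, 4), (6, 5), (6, 6), (6, 7), (7, 4), (7, 7)]
Unfold 3 (reflect across v@4): 32 holes -> [(0, 0), (0, 3), (0, 4), (0, 7), (1, 0), (1, 1), (1, 2), (1, 3), (1, 4), (1, 5), (1, 6), (1, 7), (2, 0), (2, 3), (2, 4), (2, 7), (5, 0), (5, 3), (5, 4), (5, 7), (6, 0), (6, 1), (6, 2), (6, 3), (6, 4), (6, 5), (6, 6), (6, 7), (7, 0), (7, 3), (7, 4), (7, 7)]

Answer: 32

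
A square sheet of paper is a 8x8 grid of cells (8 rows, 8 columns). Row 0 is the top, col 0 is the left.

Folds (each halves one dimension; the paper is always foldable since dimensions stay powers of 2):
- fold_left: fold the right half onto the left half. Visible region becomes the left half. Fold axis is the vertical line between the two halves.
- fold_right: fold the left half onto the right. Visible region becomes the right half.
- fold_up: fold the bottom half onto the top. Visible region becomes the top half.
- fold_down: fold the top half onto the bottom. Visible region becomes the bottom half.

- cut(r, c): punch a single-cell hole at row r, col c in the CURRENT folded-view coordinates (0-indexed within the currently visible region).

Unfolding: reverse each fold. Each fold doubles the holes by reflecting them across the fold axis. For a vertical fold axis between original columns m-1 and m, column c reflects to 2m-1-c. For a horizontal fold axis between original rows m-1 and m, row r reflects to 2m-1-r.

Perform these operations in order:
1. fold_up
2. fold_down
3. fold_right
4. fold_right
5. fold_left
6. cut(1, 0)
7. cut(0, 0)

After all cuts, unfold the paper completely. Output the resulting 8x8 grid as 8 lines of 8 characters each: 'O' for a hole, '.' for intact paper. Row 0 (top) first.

Op 1 fold_up: fold axis h@4; visible region now rows[0,4) x cols[0,8) = 4x8
Op 2 fold_down: fold axis h@2; visible region now rows[2,4) x cols[0,8) = 2x8
Op 3 fold_right: fold axis v@4; visible region now rows[2,4) x cols[4,8) = 2x4
Op 4 fold_right: fold axis v@6; visible region now rows[2,4) x cols[6,8) = 2x2
Op 5 fold_left: fold axis v@7; visible region now rows[2,4) x cols[6,7) = 2x1
Op 6 cut(1, 0): punch at orig (3,6); cuts so far [(3, 6)]; region rows[2,4) x cols[6,7) = 2x1
Op 7 cut(0, 0): punch at orig (2,6); cuts so far [(2, 6), (3, 6)]; region rows[2,4) x cols[6,7) = 2x1
Unfold 1 (reflect across v@7): 4 holes -> [(2, 6), (2, 7), (3, 6), (3, 7)]
Unfold 2 (reflect across v@6): 8 holes -> [(2, 4), (2, 5), (2, 6), (2, 7), (3, 4), (3, 5), (3, 6), (3, 7)]
Unfold 3 (reflect across v@4): 16 holes -> [(2, 0), (2, 1), (2, 2), (2, 3), (2, 4), (2, 5), (2, 6), (2, 7), (3, 0), (3, 1), (3, 2), (3, 3), (3, 4), (3, 5), (3, 6), (3, 7)]
Unfold 4 (reflect across h@2): 32 holes -> [(0, 0), (0, 1), (0, 2), (0, 3), (0, 4), (0, 5), (0, 6), (0, 7), (1, 0), (1, 1), (1, 2), (1, 3), (1, 4), (1, 5), (1, 6), (1, 7), (2, 0), (2, 1), (2, 2), (2, 3), (2, 4), (2, 5), (2, 6), (2, 7), (3, 0), (3, 1), (3, 2), (3, 3), (3, 4), (3, 5), (3, 6), (3, 7)]
Unfold 5 (reflect across h@4): 64 holes -> [(0, 0), (0, 1), (0, 2), (0, 3), (0, 4), (0, 5), (0, 6), (0, 7), (1, 0), (1, 1), (1, 2), (1, 3), (1, 4), (1, 5), (1, 6), (1, 7), (2, 0), (2, 1), (2, 2), (2, 3), (2, 4), (2, 5), (2, 6), (2, 7), (3, 0), (3, 1), (3, 2), (3, 3), (3, 4), (3, 5), (3, 6), (3, 7), (4, 0), (4, 1), (4, 2), (4, 3), (4, 4), (4, 5), (4, 6), (4, 7), (5, 0), (5, 1), (5, 2), (5, 3), (5, 4), (5, 5), (5, 6), (5, 7), (6, 0), (6, 1), (6, 2), (6, 3), (6, 4), (6, 5), (6, 6), (6, 7), (7, 0), (7, 1), (7, 2), (7, 3), (7, 4), (7, 5), (7, 6), (7, 7)]

Answer: OOOOOOOO
OOOOOOOO
OOOOOOOO
OOOOOOOO
OOOOOOOO
OOOOOOOO
OOOOOOOO
OOOOOOOO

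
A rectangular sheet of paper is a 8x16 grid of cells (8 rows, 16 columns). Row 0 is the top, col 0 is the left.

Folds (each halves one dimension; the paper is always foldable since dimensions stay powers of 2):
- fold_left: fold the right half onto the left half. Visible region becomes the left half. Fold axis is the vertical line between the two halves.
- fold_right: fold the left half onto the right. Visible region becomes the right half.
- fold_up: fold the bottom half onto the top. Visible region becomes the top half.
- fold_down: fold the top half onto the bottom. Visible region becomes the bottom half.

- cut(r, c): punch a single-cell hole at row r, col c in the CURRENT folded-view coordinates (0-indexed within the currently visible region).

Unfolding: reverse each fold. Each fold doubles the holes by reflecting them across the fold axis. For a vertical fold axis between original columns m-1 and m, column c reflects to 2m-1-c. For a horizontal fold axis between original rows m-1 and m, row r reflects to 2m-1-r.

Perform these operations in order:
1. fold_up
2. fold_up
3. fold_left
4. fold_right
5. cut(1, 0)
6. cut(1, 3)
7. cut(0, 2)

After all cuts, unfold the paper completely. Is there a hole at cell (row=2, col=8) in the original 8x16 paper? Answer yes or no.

Answer: yes

Derivation:
Op 1 fold_up: fold axis h@4; visible region now rows[0,4) x cols[0,16) = 4x16
Op 2 fold_up: fold axis h@2; visible region now rows[0,2) x cols[0,16) = 2x16
Op 3 fold_left: fold axis v@8; visible region now rows[0,2) x cols[0,8) = 2x8
Op 4 fold_right: fold axis v@4; visible region now rows[0,2) x cols[4,8) = 2x4
Op 5 cut(1, 0): punch at orig (1,4); cuts so far [(1, 4)]; region rows[0,2) x cols[4,8) = 2x4
Op 6 cut(1, 3): punch at orig (1,7); cuts so far [(1, 4), (1, 7)]; region rows[0,2) x cols[4,8) = 2x4
Op 7 cut(0, 2): punch at orig (0,6); cuts so far [(0, 6), (1, 4), (1, 7)]; region rows[0,2) x cols[4,8) = 2x4
Unfold 1 (reflect across v@4): 6 holes -> [(0, 1), (0, 6), (1, 0), (1, 3), (1, 4), (1, 7)]
Unfold 2 (reflect across v@8): 12 holes -> [(0, 1), (0, 6), (0, 9), (0, 14), (1, 0), (1, 3), (1, 4), (1, 7), (1, 8), (1, 11), (1, 12), (1, 15)]
Unfold 3 (reflect across h@2): 24 holes -> [(0, 1), (0, 6), (0, 9), (0, 14), (1, 0), (1, 3), (1, 4), (1, 7), (1, 8), (1, 11), (1, 12), (1, 15), (2, 0), (2, 3), (2, 4), (2, 7), (2, 8), (2, 11), (2, 12), (2, 15), (3, 1), (3, 6), (3, 9), (3, 14)]
Unfold 4 (reflect across h@4): 48 holes -> [(0, 1), (0, 6), (0, 9), (0, 14), (1, 0), (1, 3), (1, 4), (1, 7), (1, 8), (1, 11), (1, 12), (1, 15), (2, 0), (2, 3), (2, 4), (2, 7), (2, 8), (2, 11), (2, 12), (2, 15), (3, 1), (3, 6), (3, 9), (3, 14), (4, 1), (4, 6), (4, 9), (4, 14), (5, 0), (5, 3), (5, 4), (5, 7), (5, 8), (5, 11), (5, 12), (5, 15), (6, 0), (6, 3), (6, 4), (6, 7), (6, 8), (6, 11), (6, 12), (6, 15), (7, 1), (7, 6), (7, 9), (7, 14)]
Holes: [(0, 1), (0, 6), (0, 9), (0, 14), (1, 0), (1, 3), (1, 4), (1, 7), (1, 8), (1, 11), (1, 12), (1, 15), (2, 0), (2, 3), (2, 4), (2, 7), (2, 8), (2, 11), (2, 12), (2, 15), (3, 1), (3, 6), (3, 9), (3, 14), (4, 1), (4, 6), (4, 9), (4, 14), (5, 0), (5, 3), (5, 4), (5, 7), (5, 8), (5, 11), (5, 12), (5, 15), (6, 0), (6, 3), (6, 4), (6, 7), (6, 8), (6, 11), (6, 12), (6, 15), (7, 1), (7, 6), (7, 9), (7, 14)]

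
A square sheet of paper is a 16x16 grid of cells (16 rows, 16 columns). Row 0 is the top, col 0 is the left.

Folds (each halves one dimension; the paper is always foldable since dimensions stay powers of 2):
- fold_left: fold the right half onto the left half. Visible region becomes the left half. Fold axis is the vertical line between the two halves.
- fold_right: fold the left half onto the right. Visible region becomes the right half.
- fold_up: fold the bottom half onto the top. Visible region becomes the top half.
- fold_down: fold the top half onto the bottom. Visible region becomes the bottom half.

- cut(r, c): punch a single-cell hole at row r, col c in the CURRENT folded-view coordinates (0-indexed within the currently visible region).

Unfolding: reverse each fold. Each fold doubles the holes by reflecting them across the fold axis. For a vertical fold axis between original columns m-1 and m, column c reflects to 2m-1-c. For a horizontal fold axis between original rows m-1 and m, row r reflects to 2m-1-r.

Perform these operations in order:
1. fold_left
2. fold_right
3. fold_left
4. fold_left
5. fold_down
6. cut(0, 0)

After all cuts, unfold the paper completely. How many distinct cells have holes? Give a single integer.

Answer: 32

Derivation:
Op 1 fold_left: fold axis v@8; visible region now rows[0,16) x cols[0,8) = 16x8
Op 2 fold_right: fold axis v@4; visible region now rows[0,16) x cols[4,8) = 16x4
Op 3 fold_left: fold axis v@6; visible region now rows[0,16) x cols[4,6) = 16x2
Op 4 fold_left: fold axis v@5; visible region now rows[0,16) x cols[4,5) = 16x1
Op 5 fold_down: fold axis h@8; visible region now rows[8,16) x cols[4,5) = 8x1
Op 6 cut(0, 0): punch at orig (8,4); cuts so far [(8, 4)]; region rows[8,16) x cols[4,5) = 8x1
Unfold 1 (reflect across h@8): 2 holes -> [(7, 4), (8, 4)]
Unfold 2 (reflect across v@5): 4 holes -> [(7, 4), (7, 5), (8, 4), (8, 5)]
Unfold 3 (reflect across v@6): 8 holes -> [(7, 4), (7, 5), (7, 6), (7, 7), (8, 4), (8, 5), (8, 6), (8, 7)]
Unfold 4 (reflect across v@4): 16 holes -> [(7, 0), (7, 1), (7, 2), (7, 3), (7, 4), (7, 5), (7, 6), (7, 7), (8, 0), (8, 1), (8, 2), (8, 3), (8, 4), (8, 5), (8, 6), (8, 7)]
Unfold 5 (reflect across v@8): 32 holes -> [(7, 0), (7, 1), (7, 2), (7, 3), (7, 4), (7, 5), (7, 6), (7, 7), (7, 8), (7, 9), (7, 10), (7, 11), (7, 12), (7, 13), (7, 14), (7, 15), (8, 0), (8, 1), (8, 2), (8, 3), (8, 4), (8, 5), (8, 6), (8, 7), (8, 8), (8, 9), (8, 10), (8, 11), (8, 12), (8, 13), (8, 14), (8, 15)]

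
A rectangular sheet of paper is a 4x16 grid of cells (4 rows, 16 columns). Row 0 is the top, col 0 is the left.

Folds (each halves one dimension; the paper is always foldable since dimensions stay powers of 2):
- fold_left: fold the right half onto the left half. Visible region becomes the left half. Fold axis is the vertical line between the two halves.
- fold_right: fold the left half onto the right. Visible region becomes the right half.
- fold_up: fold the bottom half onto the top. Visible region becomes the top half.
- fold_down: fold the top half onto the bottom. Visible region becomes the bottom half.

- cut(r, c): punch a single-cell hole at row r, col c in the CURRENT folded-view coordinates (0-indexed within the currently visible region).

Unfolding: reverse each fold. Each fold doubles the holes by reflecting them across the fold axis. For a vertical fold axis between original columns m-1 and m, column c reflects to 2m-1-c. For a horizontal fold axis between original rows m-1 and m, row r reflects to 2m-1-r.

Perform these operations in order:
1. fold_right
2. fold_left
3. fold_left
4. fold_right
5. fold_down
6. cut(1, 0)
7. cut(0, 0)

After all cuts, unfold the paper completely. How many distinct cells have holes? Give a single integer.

Op 1 fold_right: fold axis v@8; visible region now rows[0,4) x cols[8,16) = 4x8
Op 2 fold_left: fold axis v@12; visible region now rows[0,4) x cols[8,12) = 4x4
Op 3 fold_left: fold axis v@10; visible region now rows[0,4) x cols[8,10) = 4x2
Op 4 fold_right: fold axis v@9; visible region now rows[0,4) x cols[9,10) = 4x1
Op 5 fold_down: fold axis h@2; visible region now rows[2,4) x cols[9,10) = 2x1
Op 6 cut(1, 0): punch at orig (3,9); cuts so far [(3, 9)]; region rows[2,4) x cols[9,10) = 2x1
Op 7 cut(0, 0): punch at orig (2,9); cuts so far [(2, 9), (3, 9)]; region rows[2,4) x cols[9,10) = 2x1
Unfold 1 (reflect across h@2): 4 holes -> [(0, 9), (1, 9), (2, 9), (3, 9)]
Unfold 2 (reflect across v@9): 8 holes -> [(0, 8), (0, 9), (1, 8), (1, 9), (2, 8), (2, 9), (3, 8), (3, 9)]
Unfold 3 (reflect across v@10): 16 holes -> [(0, 8), (0, 9), (0, 10), (0, 11), (1, 8), (1, 9), (1, 10), (1, 11), (2, 8), (2, 9), (2, 10), (2, 11), (3, 8), (3, 9), (3, 10), (3, 11)]
Unfold 4 (reflect across v@12): 32 holes -> [(0, 8), (0, 9), (0, 10), (0, 11), (0, 12), (0, 13), (0, 14), (0, 15), (1, 8), (1, 9), (1, 10), (1, 11), (1, 12), (1, 13), (1, 14), (1, 15), (2, 8), (2, 9), (2, 10), (2, 11), (2, 12), (2, 13), (2, 14), (2, 15), (3, 8), (3, 9), (3, 10), (3, 11), (3, 12), (3, 13), (3, 14), (3, 15)]
Unfold 5 (reflect across v@8): 64 holes -> [(0, 0), (0, 1), (0, 2), (0, 3), (0, 4), (0, 5), (0, 6), (0, 7), (0, 8), (0, 9), (0, 10), (0, 11), (0, 12), (0, 13), (0, 14), (0, 15), (1, 0), (1, 1), (1, 2), (1, 3), (1, 4), (1, 5), (1, 6), (1, 7), (1, 8), (1, 9), (1, 10), (1, 11), (1, 12), (1, 13), (1, 14), (1, 15), (2, 0), (2, 1), (2, 2), (2, 3), (2, 4), (2, 5), (2, 6), (2, 7), (2, 8), (2, 9), (2, 10), (2, 11), (2, 12), (2, 13), (2, 14), (2, 15), (3, 0), (3, 1), (3, 2), (3, 3), (3, 4), (3, 5), (3, 6), (3, 7), (3, 8), (3, 9), (3, 10), (3, 11), (3, 12), (3, 13), (3, 14), (3, 15)]

Answer: 64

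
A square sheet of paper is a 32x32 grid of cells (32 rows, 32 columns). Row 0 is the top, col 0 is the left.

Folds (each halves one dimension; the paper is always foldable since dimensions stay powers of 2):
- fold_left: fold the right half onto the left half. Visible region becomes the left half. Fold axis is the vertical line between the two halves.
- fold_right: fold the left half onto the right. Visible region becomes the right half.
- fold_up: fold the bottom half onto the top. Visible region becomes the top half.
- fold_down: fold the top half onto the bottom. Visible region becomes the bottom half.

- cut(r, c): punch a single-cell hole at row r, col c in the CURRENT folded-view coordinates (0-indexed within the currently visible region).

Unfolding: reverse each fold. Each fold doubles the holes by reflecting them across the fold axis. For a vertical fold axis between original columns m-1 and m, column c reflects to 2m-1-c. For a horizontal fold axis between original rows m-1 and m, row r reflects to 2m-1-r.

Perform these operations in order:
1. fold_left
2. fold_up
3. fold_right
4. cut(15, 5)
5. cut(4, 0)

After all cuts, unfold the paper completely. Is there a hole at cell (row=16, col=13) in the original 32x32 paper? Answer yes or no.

Op 1 fold_left: fold axis v@16; visible region now rows[0,32) x cols[0,16) = 32x16
Op 2 fold_up: fold axis h@16; visible region now rows[0,16) x cols[0,16) = 16x16
Op 3 fold_right: fold axis v@8; visible region now rows[0,16) x cols[8,16) = 16x8
Op 4 cut(15, 5): punch at orig (15,13); cuts so far [(15, 13)]; region rows[0,16) x cols[8,16) = 16x8
Op 5 cut(4, 0): punch at orig (4,8); cuts so far [(4, 8), (15, 13)]; region rows[0,16) x cols[8,16) = 16x8
Unfold 1 (reflect across v@8): 4 holes -> [(4, 7), (4, 8), (15, 2), (15, 13)]
Unfold 2 (reflect across h@16): 8 holes -> [(4, 7), (4, 8), (15, 2), (15, 13), (16, 2), (16, 13), (27, 7), (27, 8)]
Unfold 3 (reflect across v@16): 16 holes -> [(4, 7), (4, 8), (4, 23), (4, 24), (15, 2), (15, 13), (15, 18), (15, 29), (16, 2), (16, 13), (16, 18), (16, 29), (27, 7), (27, 8), (27, 23), (27, 24)]
Holes: [(4, 7), (4, 8), (4, 23), (4, 24), (15, 2), (15, 13), (15, 18), (15, 29), (16, 2), (16, 13), (16, 18), (16, 29), (27, 7), (27, 8), (27, 23), (27, 24)]

Answer: yes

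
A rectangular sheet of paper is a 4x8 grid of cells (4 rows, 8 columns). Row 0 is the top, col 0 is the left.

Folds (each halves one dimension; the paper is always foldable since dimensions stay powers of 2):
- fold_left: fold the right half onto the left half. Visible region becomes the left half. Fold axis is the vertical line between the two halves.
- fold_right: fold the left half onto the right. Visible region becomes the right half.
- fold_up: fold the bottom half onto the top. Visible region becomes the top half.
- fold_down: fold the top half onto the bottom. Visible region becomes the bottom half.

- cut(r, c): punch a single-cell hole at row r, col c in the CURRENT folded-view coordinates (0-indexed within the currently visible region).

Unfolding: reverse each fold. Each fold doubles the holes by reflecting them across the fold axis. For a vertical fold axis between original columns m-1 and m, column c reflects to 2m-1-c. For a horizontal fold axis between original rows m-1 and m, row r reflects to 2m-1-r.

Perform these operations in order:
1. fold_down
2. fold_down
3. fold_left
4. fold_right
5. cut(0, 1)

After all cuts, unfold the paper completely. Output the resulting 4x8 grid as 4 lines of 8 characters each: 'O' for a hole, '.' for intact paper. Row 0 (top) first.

Op 1 fold_down: fold axis h@2; visible region now rows[2,4) x cols[0,8) = 2x8
Op 2 fold_down: fold axis h@3; visible region now rows[3,4) x cols[0,8) = 1x8
Op 3 fold_left: fold axis v@4; visible region now rows[3,4) x cols[0,4) = 1x4
Op 4 fold_right: fold axis v@2; visible region now rows[3,4) x cols[2,4) = 1x2
Op 5 cut(0, 1): punch at orig (3,3); cuts so far [(3, 3)]; region rows[3,4) x cols[2,4) = 1x2
Unfold 1 (reflect across v@2): 2 holes -> [(3, 0), (3, 3)]
Unfold 2 (reflect across v@4): 4 holes -> [(3, 0), (3, 3), (3, 4), (3, 7)]
Unfold 3 (reflect across h@3): 8 holes -> [(2, 0), (2, 3), (2, 4), (2, 7), (3, 0), (3, 3), (3, 4), (3, 7)]
Unfold 4 (reflect across h@2): 16 holes -> [(0, 0), (0, 3), (0, 4), (0, 7), (1, 0), (1, 3), (1, 4), (1, 7), (2, 0), (2, 3), (2, 4), (2, 7), (3, 0), (3, 3), (3, 4), (3, 7)]

Answer: O..OO..O
O..OO..O
O..OO..O
O..OO..O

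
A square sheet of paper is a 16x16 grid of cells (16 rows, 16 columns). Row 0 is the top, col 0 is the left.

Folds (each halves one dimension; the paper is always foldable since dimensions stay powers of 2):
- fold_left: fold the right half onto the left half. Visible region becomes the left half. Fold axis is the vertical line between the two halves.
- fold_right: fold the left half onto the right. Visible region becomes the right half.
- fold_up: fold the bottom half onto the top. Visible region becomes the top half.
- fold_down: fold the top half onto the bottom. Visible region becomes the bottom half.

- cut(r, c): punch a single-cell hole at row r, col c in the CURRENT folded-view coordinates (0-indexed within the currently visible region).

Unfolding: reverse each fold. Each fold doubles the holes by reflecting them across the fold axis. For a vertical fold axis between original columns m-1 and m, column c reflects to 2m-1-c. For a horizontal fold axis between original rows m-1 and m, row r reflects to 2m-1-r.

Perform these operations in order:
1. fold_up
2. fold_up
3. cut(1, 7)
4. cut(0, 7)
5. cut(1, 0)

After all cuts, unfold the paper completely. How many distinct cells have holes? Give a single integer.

Answer: 12

Derivation:
Op 1 fold_up: fold axis h@8; visible region now rows[0,8) x cols[0,16) = 8x16
Op 2 fold_up: fold axis h@4; visible region now rows[0,4) x cols[0,16) = 4x16
Op 3 cut(1, 7): punch at orig (1,7); cuts so far [(1, 7)]; region rows[0,4) x cols[0,16) = 4x16
Op 4 cut(0, 7): punch at orig (0,7); cuts so far [(0, 7), (1, 7)]; region rows[0,4) x cols[0,16) = 4x16
Op 5 cut(1, 0): punch at orig (1,0); cuts so far [(0, 7), (1, 0), (1, 7)]; region rows[0,4) x cols[0,16) = 4x16
Unfold 1 (reflect across h@4): 6 holes -> [(0, 7), (1, 0), (1, 7), (6, 0), (6, 7), (7, 7)]
Unfold 2 (reflect across h@8): 12 holes -> [(0, 7), (1, 0), (1, 7), (6, 0), (6, 7), (7, 7), (8, 7), (9, 0), (9, 7), (14, 0), (14, 7), (15, 7)]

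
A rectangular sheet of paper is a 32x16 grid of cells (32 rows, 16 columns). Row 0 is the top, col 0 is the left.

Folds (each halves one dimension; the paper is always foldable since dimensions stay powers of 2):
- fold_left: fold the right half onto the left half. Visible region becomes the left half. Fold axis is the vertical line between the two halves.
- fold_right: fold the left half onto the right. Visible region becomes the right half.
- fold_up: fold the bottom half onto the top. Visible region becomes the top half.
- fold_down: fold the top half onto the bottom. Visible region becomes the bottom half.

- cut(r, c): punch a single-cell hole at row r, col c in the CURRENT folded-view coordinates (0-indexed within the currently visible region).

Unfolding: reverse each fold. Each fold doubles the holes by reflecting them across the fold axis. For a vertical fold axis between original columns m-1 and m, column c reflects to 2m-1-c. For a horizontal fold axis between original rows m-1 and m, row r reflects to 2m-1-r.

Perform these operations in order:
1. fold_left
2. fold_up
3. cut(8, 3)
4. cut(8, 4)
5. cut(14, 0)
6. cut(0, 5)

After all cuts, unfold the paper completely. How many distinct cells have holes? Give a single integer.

Op 1 fold_left: fold axis v@8; visible region now rows[0,32) x cols[0,8) = 32x8
Op 2 fold_up: fold axis h@16; visible region now rows[0,16) x cols[0,8) = 16x8
Op 3 cut(8, 3): punch at orig (8,3); cuts so far [(8, 3)]; region rows[0,16) x cols[0,8) = 16x8
Op 4 cut(8, 4): punch at orig (8,4); cuts so far [(8, 3), (8, 4)]; region rows[0,16) x cols[0,8) = 16x8
Op 5 cut(14, 0): punch at orig (14,0); cuts so far [(8, 3), (8, 4), (14, 0)]; region rows[0,16) x cols[0,8) = 16x8
Op 6 cut(0, 5): punch at orig (0,5); cuts so far [(0, 5), (8, 3), (8, 4), (14, 0)]; region rows[0,16) x cols[0,8) = 16x8
Unfold 1 (reflect across h@16): 8 holes -> [(0, 5), (8, 3), (8, 4), (14, 0), (17, 0), (23, 3), (23, 4), (31, 5)]
Unfold 2 (reflect across v@8): 16 holes -> [(0, 5), (0, 10), (8, 3), (8, 4), (8, 11), (8, 12), (14, 0), (14, 15), (17, 0), (17, 15), (23, 3), (23, 4), (23, 11), (23, 12), (31, 5), (31, 10)]

Answer: 16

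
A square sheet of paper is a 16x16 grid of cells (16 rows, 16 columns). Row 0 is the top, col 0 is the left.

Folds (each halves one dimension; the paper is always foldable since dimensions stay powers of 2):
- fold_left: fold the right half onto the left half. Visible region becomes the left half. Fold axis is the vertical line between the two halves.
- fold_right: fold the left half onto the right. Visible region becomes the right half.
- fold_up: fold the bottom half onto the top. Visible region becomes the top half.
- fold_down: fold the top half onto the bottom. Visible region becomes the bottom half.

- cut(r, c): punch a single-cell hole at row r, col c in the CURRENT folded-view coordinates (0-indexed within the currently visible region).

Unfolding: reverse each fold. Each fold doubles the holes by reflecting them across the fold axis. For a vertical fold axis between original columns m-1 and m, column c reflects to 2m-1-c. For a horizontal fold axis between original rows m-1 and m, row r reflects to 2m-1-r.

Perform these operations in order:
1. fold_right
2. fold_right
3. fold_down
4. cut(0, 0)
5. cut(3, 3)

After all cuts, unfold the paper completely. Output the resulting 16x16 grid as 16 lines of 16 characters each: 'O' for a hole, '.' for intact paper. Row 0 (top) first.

Op 1 fold_right: fold axis v@8; visible region now rows[0,16) x cols[8,16) = 16x8
Op 2 fold_right: fold axis v@12; visible region now rows[0,16) x cols[12,16) = 16x4
Op 3 fold_down: fold axis h@8; visible region now rows[8,16) x cols[12,16) = 8x4
Op 4 cut(0, 0): punch at orig (8,12); cuts so far [(8, 12)]; region rows[8,16) x cols[12,16) = 8x4
Op 5 cut(3, 3): punch at orig (11,15); cuts so far [(8, 12), (11, 15)]; region rows[8,16) x cols[12,16) = 8x4
Unfold 1 (reflect across h@8): 4 holes -> [(4, 15), (7, 12), (8, 12), (11, 15)]
Unfold 2 (reflect across v@12): 8 holes -> [(4, 8), (4, 15), (7, 11), (7, 12), (8, 11), (8, 12), (11, 8), (11, 15)]
Unfold 3 (reflect across v@8): 16 holes -> [(4, 0), (4, 7), (4, 8), (4, 15), (7, 3), (7, 4), (7, 11), (7, 12), (8, 3), (8, 4), (8, 11), (8, 12), (11, 0), (11, 7), (11, 8), (11, 15)]

Answer: ................
................
................
................
O......OO......O
................
................
...OO......OO...
...OO......OO...
................
................
O......OO......O
................
................
................
................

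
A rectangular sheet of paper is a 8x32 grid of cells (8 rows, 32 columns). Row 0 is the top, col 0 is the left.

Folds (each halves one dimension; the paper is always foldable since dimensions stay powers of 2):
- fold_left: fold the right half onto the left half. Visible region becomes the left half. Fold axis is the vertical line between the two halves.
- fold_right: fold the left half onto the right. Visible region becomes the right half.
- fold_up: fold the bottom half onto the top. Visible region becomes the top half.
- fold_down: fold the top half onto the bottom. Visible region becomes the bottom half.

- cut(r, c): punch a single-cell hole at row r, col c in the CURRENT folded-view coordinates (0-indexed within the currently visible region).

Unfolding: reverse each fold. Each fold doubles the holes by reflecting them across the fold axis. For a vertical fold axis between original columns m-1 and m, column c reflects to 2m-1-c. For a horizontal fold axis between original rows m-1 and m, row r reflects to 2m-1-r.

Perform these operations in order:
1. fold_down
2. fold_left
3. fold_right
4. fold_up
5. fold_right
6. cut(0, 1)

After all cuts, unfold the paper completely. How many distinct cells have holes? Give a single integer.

Op 1 fold_down: fold axis h@4; visible region now rows[4,8) x cols[0,32) = 4x32
Op 2 fold_left: fold axis v@16; visible region now rows[4,8) x cols[0,16) = 4x16
Op 3 fold_right: fold axis v@8; visible region now rows[4,8) x cols[8,16) = 4x8
Op 4 fold_up: fold axis h@6; visible region now rows[4,6) x cols[8,16) = 2x8
Op 5 fold_right: fold axis v@12; visible region now rows[4,6) x cols[12,16) = 2x4
Op 6 cut(0, 1): punch at orig (4,13); cuts so far [(4, 13)]; region rows[4,6) x cols[12,16) = 2x4
Unfold 1 (reflect across v@12): 2 holes -> [(4, 10), (4, 13)]
Unfold 2 (reflect across h@6): 4 holes -> [(4, 10), (4, 13), (7, 10), (7, 13)]
Unfold 3 (reflect across v@8): 8 holes -> [(4, 2), (4, 5), (4, 10), (4, 13), (7, 2), (7, 5), (7, 10), (7, 13)]
Unfold 4 (reflect across v@16): 16 holes -> [(4, 2), (4, 5), (4, 10), (4, 13), (4, 18), (4, 21), (4, 26), (4, 29), (7, 2), (7, 5), (7, 10), (7, 13), (7, 18), (7, 21), (7, 26), (7, 29)]
Unfold 5 (reflect across h@4): 32 holes -> [(0, 2), (0, 5), (0, 10), (0, 13), (0, 18), (0, 21), (0, 26), (0, 29), (3, 2), (3, 5), (3, 10), (3, 13), (3, 18), (3, 21), (3, 26), (3, 29), (4, 2), (4, 5), (4, 10), (4, 13), (4, 18), (4, 21), (4, 26), (4, 29), (7, 2), (7, 5), (7, 10), (7, 13), (7, 18), (7, 21), (7, 26), (7, 29)]

Answer: 32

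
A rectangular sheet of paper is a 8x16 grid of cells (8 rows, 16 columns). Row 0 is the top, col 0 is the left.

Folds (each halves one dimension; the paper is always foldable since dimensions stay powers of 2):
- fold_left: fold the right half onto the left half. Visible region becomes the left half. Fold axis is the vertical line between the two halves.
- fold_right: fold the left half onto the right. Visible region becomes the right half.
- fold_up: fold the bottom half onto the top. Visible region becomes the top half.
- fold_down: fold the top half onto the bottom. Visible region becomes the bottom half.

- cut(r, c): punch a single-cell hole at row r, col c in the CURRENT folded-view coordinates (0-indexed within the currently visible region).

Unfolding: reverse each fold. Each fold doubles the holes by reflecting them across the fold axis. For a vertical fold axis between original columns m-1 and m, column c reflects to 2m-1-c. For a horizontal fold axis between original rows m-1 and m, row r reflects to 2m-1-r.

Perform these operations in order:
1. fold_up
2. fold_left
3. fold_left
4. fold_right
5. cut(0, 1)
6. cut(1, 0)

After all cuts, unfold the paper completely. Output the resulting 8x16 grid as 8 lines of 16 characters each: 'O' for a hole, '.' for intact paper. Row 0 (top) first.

Answer: O..OO..OO..OO..O
.OO..OO..OO..OO.
................
................
................
................
.OO..OO..OO..OO.
O..OO..OO..OO..O

Derivation:
Op 1 fold_up: fold axis h@4; visible region now rows[0,4) x cols[0,16) = 4x16
Op 2 fold_left: fold axis v@8; visible region now rows[0,4) x cols[0,8) = 4x8
Op 3 fold_left: fold axis v@4; visible region now rows[0,4) x cols[0,4) = 4x4
Op 4 fold_right: fold axis v@2; visible region now rows[0,4) x cols[2,4) = 4x2
Op 5 cut(0, 1): punch at orig (0,3); cuts so far [(0, 3)]; region rows[0,4) x cols[2,4) = 4x2
Op 6 cut(1, 0): punch at orig (1,2); cuts so far [(0, 3), (1, 2)]; region rows[0,4) x cols[2,4) = 4x2
Unfold 1 (reflect across v@2): 4 holes -> [(0, 0), (0, 3), (1, 1), (1, 2)]
Unfold 2 (reflect across v@4): 8 holes -> [(0, 0), (0, 3), (0, 4), (0, 7), (1, 1), (1, 2), (1, 5), (1, 6)]
Unfold 3 (reflect across v@8): 16 holes -> [(0, 0), (0, 3), (0, 4), (0, 7), (0, 8), (0, 11), (0, 12), (0, 15), (1, 1), (1, 2), (1, 5), (1, 6), (1, 9), (1, 10), (1, 13), (1, 14)]
Unfold 4 (reflect across h@4): 32 holes -> [(0, 0), (0, 3), (0, 4), (0, 7), (0, 8), (0, 11), (0, 12), (0, 15), (1, 1), (1, 2), (1, 5), (1, 6), (1, 9), (1, 10), (1, 13), (1, 14), (6, 1), (6, 2), (6, 5), (6, 6), (6, 9), (6, 10), (6, 13), (6, 14), (7, 0), (7, 3), (7, 4), (7, 7), (7, 8), (7, 11), (7, 12), (7, 15)]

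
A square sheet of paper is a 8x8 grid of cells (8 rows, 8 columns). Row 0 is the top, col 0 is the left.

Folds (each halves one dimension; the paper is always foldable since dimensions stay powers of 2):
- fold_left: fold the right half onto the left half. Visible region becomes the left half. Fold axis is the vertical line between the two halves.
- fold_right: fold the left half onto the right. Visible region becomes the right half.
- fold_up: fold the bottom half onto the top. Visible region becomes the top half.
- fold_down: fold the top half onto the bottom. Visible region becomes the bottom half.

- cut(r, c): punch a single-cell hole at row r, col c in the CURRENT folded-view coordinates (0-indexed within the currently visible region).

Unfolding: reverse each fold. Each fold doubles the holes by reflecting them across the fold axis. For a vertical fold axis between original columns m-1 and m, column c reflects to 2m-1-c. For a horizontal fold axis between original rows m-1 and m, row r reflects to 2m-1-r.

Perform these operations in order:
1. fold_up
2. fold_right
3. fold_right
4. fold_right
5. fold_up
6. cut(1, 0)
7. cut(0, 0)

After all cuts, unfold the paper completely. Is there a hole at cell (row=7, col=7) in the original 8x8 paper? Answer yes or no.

Op 1 fold_up: fold axis h@4; visible region now rows[0,4) x cols[0,8) = 4x8
Op 2 fold_right: fold axis v@4; visible region now rows[0,4) x cols[4,8) = 4x4
Op 3 fold_right: fold axis v@6; visible region now rows[0,4) x cols[6,8) = 4x2
Op 4 fold_right: fold axis v@7; visible region now rows[0,4) x cols[7,8) = 4x1
Op 5 fold_up: fold axis h@2; visible region now rows[0,2) x cols[7,8) = 2x1
Op 6 cut(1, 0): punch at orig (1,7); cuts so far [(1, 7)]; region rows[0,2) x cols[7,8) = 2x1
Op 7 cut(0, 0): punch at orig (0,7); cuts so far [(0, 7), (1, 7)]; region rows[0,2) x cols[7,8) = 2x1
Unfold 1 (reflect across h@2): 4 holes -> [(0, 7), (1, 7), (2, 7), (3, 7)]
Unfold 2 (reflect across v@7): 8 holes -> [(0, 6), (0, 7), (1, 6), (1, 7), (2, 6), (2, 7), (3, 6), (3, 7)]
Unfold 3 (reflect across v@6): 16 holes -> [(0, 4), (0, 5), (0, 6), (0, 7), (1, 4), (1, 5), (1, 6), (1, 7), (2, 4), (2, 5), (2, 6), (2, 7), (3, 4), (3, 5), (3, 6), (3, 7)]
Unfold 4 (reflect across v@4): 32 holes -> [(0, 0), (0, 1), (0, 2), (0, 3), (0, 4), (0, 5), (0, 6), (0, 7), (1, 0), (1, 1), (1, 2), (1, 3), (1, 4), (1, 5), (1, 6), (1, 7), (2, 0), (2, 1), (2, 2), (2, 3), (2, 4), (2, 5), (2, 6), (2, 7), (3, 0), (3, 1), (3, 2), (3, 3), (3, 4), (3, 5), (3, 6), (3, 7)]
Unfold 5 (reflect across h@4): 64 holes -> [(0, 0), (0, 1), (0, 2), (0, 3), (0, 4), (0, 5), (0, 6), (0, 7), (1, 0), (1, 1), (1, 2), (1, 3), (1, 4), (1, 5), (1, 6), (1, 7), (2, 0), (2, 1), (2, 2), (2, 3), (2, 4), (2, 5), (2, 6), (2, 7), (3, 0), (3, 1), (3, 2), (3, 3), (3, 4), (3, 5), (3, 6), (3, 7), (4, 0), (4, 1), (4, 2), (4, 3), (4, 4), (4, 5), (4, 6), (4, 7), (5, 0), (5, 1), (5, 2), (5, 3), (5, 4), (5, 5), (5, 6), (5, 7), (6, 0), (6, 1), (6, 2), (6, 3), (6, 4), (6, 5), (6, 6), (6, 7), (7, 0), (7, 1), (7, 2), (7, 3), (7, 4), (7, 5), (7, 6), (7, 7)]
Holes: [(0, 0), (0, 1), (0, 2), (0, 3), (0, 4), (0, 5), (0, 6), (0, 7), (1, 0), (1, 1), (1, 2), (1, 3), (1, 4), (1, 5), (1, 6), (1, 7), (2, 0), (2, 1), (2, 2), (2, 3), (2, 4), (2, 5), (2, 6), (2, 7), (3, 0), (3, 1), (3, 2), (3, 3), (3, 4), (3, 5), (3, 6), (3, 7), (4, 0), (4, 1), (4, 2), (4, 3), (4, 4), (4, 5), (4, 6), (4, 7), (5, 0), (5, 1), (5, 2), (5, 3), (5, 4), (5, 5), (5, 6), (5, 7), (6, 0), (6, 1), (6, 2), (6, 3), (6, 4), (6, 5), (6, 6), (6, 7), (7, 0), (7, 1), (7, 2), (7, 3), (7, 4), (7, 5), (7, 6), (7, 7)]

Answer: yes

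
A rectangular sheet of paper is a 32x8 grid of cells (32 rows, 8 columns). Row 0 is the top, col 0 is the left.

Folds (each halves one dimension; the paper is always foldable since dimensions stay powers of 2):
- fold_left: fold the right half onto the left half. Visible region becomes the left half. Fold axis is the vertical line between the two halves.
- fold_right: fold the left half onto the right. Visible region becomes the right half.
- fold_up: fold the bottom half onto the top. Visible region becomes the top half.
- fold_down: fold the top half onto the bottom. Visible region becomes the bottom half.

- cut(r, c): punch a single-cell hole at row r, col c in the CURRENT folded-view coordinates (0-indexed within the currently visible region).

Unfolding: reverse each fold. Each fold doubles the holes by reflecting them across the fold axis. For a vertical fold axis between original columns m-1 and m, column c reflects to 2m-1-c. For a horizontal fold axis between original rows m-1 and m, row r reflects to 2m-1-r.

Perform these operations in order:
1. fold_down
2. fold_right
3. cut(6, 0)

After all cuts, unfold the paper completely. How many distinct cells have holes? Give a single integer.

Answer: 4

Derivation:
Op 1 fold_down: fold axis h@16; visible region now rows[16,32) x cols[0,8) = 16x8
Op 2 fold_right: fold axis v@4; visible region now rows[16,32) x cols[4,8) = 16x4
Op 3 cut(6, 0): punch at orig (22,4); cuts so far [(22, 4)]; region rows[16,32) x cols[4,8) = 16x4
Unfold 1 (reflect across v@4): 2 holes -> [(22, 3), (22, 4)]
Unfold 2 (reflect across h@16): 4 holes -> [(9, 3), (9, 4), (22, 3), (22, 4)]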